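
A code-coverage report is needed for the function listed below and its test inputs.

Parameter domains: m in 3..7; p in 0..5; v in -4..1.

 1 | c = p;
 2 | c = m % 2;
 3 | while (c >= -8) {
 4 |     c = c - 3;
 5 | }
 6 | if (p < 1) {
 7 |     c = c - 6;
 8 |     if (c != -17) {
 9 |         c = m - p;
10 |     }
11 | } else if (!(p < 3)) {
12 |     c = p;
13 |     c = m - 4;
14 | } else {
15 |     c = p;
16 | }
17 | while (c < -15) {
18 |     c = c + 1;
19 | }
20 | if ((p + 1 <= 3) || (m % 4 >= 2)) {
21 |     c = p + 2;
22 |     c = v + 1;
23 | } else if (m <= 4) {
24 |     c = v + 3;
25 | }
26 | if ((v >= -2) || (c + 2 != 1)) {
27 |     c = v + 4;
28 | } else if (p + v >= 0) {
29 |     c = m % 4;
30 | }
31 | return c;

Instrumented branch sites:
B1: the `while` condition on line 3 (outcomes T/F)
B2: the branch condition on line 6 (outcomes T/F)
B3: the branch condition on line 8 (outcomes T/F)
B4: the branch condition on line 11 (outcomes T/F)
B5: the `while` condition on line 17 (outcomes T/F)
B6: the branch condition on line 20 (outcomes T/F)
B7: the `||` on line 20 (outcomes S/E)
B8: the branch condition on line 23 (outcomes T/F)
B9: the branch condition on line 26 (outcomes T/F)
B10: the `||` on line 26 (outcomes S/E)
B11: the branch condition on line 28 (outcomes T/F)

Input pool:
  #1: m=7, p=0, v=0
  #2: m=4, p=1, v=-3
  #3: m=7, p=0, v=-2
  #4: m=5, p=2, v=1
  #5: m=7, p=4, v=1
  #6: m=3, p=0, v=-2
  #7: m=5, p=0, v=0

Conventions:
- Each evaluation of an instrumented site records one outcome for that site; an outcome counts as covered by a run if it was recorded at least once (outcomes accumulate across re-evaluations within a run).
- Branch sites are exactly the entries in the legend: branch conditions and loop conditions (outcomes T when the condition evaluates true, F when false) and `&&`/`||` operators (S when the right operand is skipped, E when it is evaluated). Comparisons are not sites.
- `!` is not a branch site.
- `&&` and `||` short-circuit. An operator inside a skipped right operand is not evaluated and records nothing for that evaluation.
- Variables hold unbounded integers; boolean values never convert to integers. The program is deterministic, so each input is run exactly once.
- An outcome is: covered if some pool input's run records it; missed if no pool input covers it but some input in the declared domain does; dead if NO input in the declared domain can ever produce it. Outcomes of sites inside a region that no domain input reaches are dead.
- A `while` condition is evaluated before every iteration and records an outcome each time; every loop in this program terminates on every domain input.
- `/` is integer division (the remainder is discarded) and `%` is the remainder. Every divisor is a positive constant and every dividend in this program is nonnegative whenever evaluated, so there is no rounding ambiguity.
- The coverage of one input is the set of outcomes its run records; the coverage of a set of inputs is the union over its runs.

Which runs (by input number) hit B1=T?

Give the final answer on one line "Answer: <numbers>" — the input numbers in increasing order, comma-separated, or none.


input #1 (m=7, p=0, v=0): hits B1=T
input #2 (m=4, p=1, v=-3): hits B1=T
input #3 (m=7, p=0, v=-2): hits B1=T
input #4 (m=5, p=2, v=1): hits B1=T
input #5 (m=7, p=4, v=1): hits B1=T
input #6 (m=3, p=0, v=-2): hits B1=T
input #7 (m=5, p=0, v=0): hits B1=T
Answer: 1, 2, 3, 4, 5, 6, 7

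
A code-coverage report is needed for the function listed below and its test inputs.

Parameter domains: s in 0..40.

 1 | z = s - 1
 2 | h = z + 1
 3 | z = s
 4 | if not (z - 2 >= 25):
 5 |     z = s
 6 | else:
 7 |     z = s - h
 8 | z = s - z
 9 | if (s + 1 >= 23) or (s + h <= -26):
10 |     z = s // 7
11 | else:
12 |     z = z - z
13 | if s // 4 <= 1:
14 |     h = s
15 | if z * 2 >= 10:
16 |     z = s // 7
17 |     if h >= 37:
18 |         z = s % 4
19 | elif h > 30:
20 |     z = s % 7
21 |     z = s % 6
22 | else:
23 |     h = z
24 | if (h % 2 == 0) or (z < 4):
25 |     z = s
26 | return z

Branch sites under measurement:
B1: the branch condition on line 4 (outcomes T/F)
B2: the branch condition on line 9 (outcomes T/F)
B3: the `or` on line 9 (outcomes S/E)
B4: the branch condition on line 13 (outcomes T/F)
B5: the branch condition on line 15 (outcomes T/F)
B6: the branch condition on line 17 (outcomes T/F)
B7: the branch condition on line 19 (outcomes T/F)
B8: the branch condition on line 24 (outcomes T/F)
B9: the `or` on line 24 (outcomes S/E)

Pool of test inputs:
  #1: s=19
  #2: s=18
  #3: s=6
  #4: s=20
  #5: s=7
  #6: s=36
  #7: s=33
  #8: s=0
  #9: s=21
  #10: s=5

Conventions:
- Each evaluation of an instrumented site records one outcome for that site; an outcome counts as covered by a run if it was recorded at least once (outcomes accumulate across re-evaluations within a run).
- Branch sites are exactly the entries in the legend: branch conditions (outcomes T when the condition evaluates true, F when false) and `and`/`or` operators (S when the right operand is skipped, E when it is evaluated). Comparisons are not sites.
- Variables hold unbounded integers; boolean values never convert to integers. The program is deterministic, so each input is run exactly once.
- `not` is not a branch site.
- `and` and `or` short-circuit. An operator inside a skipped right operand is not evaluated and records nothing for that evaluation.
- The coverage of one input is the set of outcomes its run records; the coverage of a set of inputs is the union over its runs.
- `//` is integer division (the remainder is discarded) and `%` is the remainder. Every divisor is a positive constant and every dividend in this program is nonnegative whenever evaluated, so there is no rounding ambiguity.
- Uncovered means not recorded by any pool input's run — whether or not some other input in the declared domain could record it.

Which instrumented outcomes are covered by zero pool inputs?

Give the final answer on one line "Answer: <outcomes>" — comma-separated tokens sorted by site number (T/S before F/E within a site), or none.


#1 (s=19) -> covered: B1=T, B2=F, B3=E, B4=F, B5=F, B7=F, B8=T, B9=S
#2 (s=18) -> covered: B1=T, B2=F, B3=E, B4=F, B5=F, B7=F, B8=T, B9=S
#3 (s=6) -> covered: B1=T, B2=F, B3=E, B4=T, B5=F, B7=F, B8=T, B9=S
#4 (s=20) -> covered: B1=T, B2=F, B3=E, B4=F, B5=F, B7=F, B8=T, B9=S
#5 (s=7) -> covered: B1=T, B2=F, B3=E, B4=T, B5=F, B7=F, B8=T, B9=S
#6 (s=36) -> covered: B1=F, B2=T, B3=S, B4=F, B5=T, B6=F, B8=T, B9=S
#7 (s=33) -> covered: B1=F, B2=T, B3=S, B4=F, B5=F, B7=T, B8=T, B9=E
#8 (s=0) -> covered: B1=T, B2=F, B3=E, B4=T, B5=F, B7=F, B8=T, B9=S
#9 (s=21) -> covered: B1=T, B2=F, B3=E, B4=F, B5=F, B7=F, B8=T, B9=S
#10 (s=5) -> covered: B1=T, B2=F, B3=E, B4=T, B5=F, B7=F, B8=T, B9=S
union over the pool: B1=T, B1=F, B2=T, B2=F, B3=S, B3=E, B4=T, B4=F, B5=T, B5=F, B6=F, B7=T, B7=F, B8=T, B9=S, B9=E
uncovered (2 of 18): B6=T, B8=F
Answer: B6=T, B8=F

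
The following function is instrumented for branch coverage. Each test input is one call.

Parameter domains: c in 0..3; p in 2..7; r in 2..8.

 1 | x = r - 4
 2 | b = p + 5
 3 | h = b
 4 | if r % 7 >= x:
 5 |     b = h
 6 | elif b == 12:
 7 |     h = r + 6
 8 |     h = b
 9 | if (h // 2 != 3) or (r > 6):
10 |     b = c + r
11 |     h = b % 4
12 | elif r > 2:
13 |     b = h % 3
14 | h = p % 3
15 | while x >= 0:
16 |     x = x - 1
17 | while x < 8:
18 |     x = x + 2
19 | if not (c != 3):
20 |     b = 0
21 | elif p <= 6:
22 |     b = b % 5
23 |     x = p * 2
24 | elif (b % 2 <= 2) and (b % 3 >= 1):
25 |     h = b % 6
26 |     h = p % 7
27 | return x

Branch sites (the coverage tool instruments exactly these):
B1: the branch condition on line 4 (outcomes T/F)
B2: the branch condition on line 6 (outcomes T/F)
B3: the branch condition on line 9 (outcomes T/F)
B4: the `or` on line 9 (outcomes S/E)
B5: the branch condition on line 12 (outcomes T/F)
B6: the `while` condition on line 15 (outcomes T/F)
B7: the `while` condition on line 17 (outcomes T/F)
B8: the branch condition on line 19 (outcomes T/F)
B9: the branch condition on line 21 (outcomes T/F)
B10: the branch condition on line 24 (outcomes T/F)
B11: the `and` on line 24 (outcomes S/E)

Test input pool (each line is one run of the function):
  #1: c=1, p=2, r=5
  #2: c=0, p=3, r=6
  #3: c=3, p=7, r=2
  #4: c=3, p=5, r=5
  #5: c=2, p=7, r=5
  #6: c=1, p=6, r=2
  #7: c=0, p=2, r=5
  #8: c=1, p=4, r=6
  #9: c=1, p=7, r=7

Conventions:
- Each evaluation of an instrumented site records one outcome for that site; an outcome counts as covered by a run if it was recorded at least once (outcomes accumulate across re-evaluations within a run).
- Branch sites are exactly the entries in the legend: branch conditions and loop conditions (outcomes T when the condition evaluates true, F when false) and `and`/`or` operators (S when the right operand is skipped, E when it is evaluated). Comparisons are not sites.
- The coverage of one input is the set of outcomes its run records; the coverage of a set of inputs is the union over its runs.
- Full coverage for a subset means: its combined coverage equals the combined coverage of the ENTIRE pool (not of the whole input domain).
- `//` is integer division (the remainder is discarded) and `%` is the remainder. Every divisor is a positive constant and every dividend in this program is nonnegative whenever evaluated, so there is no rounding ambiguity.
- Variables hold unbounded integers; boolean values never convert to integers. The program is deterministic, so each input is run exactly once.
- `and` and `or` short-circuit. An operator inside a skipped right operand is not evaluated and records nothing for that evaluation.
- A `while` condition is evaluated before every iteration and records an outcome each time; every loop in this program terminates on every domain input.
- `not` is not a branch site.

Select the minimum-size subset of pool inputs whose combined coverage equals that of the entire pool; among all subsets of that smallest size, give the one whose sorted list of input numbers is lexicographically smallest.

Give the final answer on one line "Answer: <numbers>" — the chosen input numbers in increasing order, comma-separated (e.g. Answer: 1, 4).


test 1 (c=1, p=2, r=5) fires B1->T, B4->E, B3->F, B5->T, B6->T, B6->T, B6->F, B7->T, B7->T, B7->T, B7->T, B7->T, B7->F, B8->F, ...; hits B1=T, B3=F, B4=E, B5=T, B6=T, B6=F, B7=T, B7=F, B8=F, B9=T
test 2 (c=0, p=3, r=6) fires B1->T, B4->S, B3->T, B6->T, B6->T, B6->T, B6->F, B7->T, B7->T, B7->T, B7->T, B7->T, B7->F, B8->F, ...; hits B1=T, B3=T, B4=S, B6=T, B6=F, B7=T, B7=F, B8=F, B9=T
test 3 (c=3, p=7, r=2) fires B1->T, B4->S, B3->T, B6->F, B7->T, B7->T, B7->T, B7->T, B7->T, B7->F, B8->T; hits B1=T, B3=T, B4=S, B6=F, B7=T, B7=F, B8=T
test 4 (c=3, p=5, r=5) fires B1->T, B4->S, B3->T, B6->T, B6->T, B6->F, B7->T, B7->T, B7->T, B7->T, B7->T, B7->F, B8->T; hits B1=T, B3=T, B4=S, B6=T, B6=F, B7=T, B7=F, B8=T
test 5 (c=2, p=7, r=5) fires B1->T, B4->S, B3->T, B6->T, B6->T, B6->F, B7->T, B7->T, B7->T, B7->T, B7->T, B7->F, B8->F, B9->F, ...; hits B1=T, B3=T, B4=S, B6=T, B6=F, B7=T, B7=F, B8=F, B9=F, B10=T, B11=E
test 6 (c=1, p=6, r=2) fires B1->T, B4->S, B3->T, B6->F, B7->T, B7->T, B7->T, B7->T, B7->T, B7->F, B8->F, B9->T; hits B1=T, B3=T, B4=S, B6=F, B7=T, B7=F, B8=F, B9=T
test 7 (c=0, p=2, r=5) fires B1->T, B4->E, B3->F, B5->T, B6->T, B6->T, B6->F, B7->T, B7->T, B7->T, B7->T, B7->T, B7->F, B8->F, ...; hits B1=T, B3=F, B4=E, B5=T, B6=T, B6=F, B7=T, B7=F, B8=F, B9=T
test 8 (c=1, p=4, r=6) fires B1->T, B4->S, B3->T, B6->T, B6->T, B6->T, B6->F, B7->T, B7->T, B7->T, B7->T, B7->T, B7->F, B8->F, ...; hits B1=T, B3=T, B4=S, B6=T, B6=F, B7=T, B7=F, B8=F, B9=T
test 9 (c=1, p=7, r=7) fires B1->F, B2->T, B4->S, B3->T, B6->T, B6->T, B6->T, B6->T, B6->F, B7->T, B7->T, B7->T, B7->T, B7->T, ...; hits B1=F, B2=T, B3=T, B4=S, B6=T, B6=F, B7=T, B7=F, B8=F, B9=F, B10=T, B11=E
together the pool reaches 18 outcomes: B1=T, B1=F, B2=T, B3=T, B3=F, B4=S, B4=E, B5=T, B6=T, B6=F, B7=T, B7=F, B8=T, B8=F, B9=T, B9=F, B10=T, B11=E
checked all size-1 subsets: none covers 18 outcomes (max 12/18)
checked all size-2 subsets: none covers 18 outcomes (max 17/18)
size 3: inputs {1, 3, 9} cover all 18 outcomes, and no lexicographically smaller subset of this size does
Answer: 1, 3, 9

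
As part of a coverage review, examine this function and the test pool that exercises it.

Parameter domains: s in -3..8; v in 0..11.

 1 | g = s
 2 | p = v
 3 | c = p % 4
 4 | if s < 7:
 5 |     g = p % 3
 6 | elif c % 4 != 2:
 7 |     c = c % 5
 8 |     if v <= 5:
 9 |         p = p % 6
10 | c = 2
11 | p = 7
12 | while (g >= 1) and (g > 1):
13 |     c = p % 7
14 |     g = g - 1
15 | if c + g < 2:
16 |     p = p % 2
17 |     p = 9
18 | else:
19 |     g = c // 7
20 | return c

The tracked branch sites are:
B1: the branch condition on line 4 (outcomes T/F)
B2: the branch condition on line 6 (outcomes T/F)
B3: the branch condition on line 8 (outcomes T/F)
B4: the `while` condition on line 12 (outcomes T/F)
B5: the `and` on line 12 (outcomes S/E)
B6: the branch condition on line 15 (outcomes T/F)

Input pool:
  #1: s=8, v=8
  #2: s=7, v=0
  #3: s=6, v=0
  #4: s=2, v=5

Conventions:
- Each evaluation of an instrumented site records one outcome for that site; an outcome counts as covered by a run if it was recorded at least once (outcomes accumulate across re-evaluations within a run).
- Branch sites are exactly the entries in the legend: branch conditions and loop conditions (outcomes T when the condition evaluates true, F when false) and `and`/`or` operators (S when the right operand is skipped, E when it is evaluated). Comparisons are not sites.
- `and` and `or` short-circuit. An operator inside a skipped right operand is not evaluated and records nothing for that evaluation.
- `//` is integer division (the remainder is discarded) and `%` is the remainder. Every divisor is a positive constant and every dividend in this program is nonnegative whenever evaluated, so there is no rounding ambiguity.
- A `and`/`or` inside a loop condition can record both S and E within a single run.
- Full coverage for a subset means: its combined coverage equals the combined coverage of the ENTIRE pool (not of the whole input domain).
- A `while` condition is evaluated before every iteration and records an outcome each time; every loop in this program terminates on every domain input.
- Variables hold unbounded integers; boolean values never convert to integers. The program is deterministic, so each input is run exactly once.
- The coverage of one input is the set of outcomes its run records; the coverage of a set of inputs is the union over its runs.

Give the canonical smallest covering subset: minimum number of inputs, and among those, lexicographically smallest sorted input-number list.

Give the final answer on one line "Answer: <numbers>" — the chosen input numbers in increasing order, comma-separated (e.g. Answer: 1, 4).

#1 (s=8, v=8) -> B1->F, B2->T, B3->F, B5->E, B4->T, B5->E, B4->T, B5->E, B4->T, B5->E, B4->T, B5->E, B4->T, B5->E, ...; covered: B1=F, B2=T, B3=F, B4=T, B4=F, B5=E, B6=T
#2 (s=7, v=0) -> B1->F, B2->T, B3->T, B5->E, B4->T, B5->E, B4->T, B5->E, B4->T, B5->E, B4->T, B5->E, B4->T, B5->E, ...; covered: B1=F, B2=T, B3=T, B4=T, B4=F, B5=E, B6=T
#3 (s=6, v=0) -> B1->T, B5->S, B4->F, B6->F; covered: B1=T, B4=F, B5=S, B6=F
#4 (s=2, v=5) -> B1->T, B5->E, B4->T, B5->E, B4->F, B6->T; covered: B1=T, B4=T, B4=F, B5=E, B6=T
pool-wide coverage (11 outcomes): B1=T, B1=F, B2=T, B3=T, B3=F, B4=T, B4=F, B5=S, B5=E, B6=T, B6=F
checked all size-1 subsets: none covers 11 outcomes (max 7/11)
checked all size-2 subsets: none covers 11 outcomes (max 10/11)
inputs {1, 2, 3} (size 3) cover everything; no size-3 subset with a lexicographically smaller index list covers all 11

Answer: 1, 2, 3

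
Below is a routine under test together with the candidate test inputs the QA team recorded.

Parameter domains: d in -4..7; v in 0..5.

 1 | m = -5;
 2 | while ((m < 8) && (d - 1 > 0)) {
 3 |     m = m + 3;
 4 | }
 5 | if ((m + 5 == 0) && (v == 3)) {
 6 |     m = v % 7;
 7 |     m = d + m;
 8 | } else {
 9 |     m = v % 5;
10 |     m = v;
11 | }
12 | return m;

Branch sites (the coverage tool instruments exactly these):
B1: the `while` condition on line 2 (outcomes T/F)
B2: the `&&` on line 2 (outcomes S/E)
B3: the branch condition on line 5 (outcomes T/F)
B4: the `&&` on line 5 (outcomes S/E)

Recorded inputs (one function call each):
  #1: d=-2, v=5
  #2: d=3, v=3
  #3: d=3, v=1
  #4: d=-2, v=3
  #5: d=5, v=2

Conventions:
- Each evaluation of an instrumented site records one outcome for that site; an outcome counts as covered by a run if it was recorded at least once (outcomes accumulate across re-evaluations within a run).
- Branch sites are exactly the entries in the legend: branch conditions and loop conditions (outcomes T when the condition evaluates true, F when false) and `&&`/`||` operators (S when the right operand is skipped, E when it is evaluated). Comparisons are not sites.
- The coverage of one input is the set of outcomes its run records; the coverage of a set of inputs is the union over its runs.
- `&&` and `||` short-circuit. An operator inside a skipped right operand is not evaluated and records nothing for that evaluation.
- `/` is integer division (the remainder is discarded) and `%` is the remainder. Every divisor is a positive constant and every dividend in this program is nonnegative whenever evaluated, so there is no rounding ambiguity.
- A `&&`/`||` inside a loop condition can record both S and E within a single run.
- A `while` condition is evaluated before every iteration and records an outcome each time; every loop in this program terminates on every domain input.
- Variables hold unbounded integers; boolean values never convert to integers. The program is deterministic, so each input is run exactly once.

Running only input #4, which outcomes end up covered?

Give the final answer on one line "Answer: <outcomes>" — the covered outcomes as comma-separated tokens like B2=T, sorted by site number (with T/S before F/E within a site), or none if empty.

Event log for input #4 (d=-2, v=3):
  B2->E, B1->F, B4->E, B3->T
as a set, this run covers: B1=F, B2=E, B3=T, B4=E

Answer: B1=F, B2=E, B3=T, B4=E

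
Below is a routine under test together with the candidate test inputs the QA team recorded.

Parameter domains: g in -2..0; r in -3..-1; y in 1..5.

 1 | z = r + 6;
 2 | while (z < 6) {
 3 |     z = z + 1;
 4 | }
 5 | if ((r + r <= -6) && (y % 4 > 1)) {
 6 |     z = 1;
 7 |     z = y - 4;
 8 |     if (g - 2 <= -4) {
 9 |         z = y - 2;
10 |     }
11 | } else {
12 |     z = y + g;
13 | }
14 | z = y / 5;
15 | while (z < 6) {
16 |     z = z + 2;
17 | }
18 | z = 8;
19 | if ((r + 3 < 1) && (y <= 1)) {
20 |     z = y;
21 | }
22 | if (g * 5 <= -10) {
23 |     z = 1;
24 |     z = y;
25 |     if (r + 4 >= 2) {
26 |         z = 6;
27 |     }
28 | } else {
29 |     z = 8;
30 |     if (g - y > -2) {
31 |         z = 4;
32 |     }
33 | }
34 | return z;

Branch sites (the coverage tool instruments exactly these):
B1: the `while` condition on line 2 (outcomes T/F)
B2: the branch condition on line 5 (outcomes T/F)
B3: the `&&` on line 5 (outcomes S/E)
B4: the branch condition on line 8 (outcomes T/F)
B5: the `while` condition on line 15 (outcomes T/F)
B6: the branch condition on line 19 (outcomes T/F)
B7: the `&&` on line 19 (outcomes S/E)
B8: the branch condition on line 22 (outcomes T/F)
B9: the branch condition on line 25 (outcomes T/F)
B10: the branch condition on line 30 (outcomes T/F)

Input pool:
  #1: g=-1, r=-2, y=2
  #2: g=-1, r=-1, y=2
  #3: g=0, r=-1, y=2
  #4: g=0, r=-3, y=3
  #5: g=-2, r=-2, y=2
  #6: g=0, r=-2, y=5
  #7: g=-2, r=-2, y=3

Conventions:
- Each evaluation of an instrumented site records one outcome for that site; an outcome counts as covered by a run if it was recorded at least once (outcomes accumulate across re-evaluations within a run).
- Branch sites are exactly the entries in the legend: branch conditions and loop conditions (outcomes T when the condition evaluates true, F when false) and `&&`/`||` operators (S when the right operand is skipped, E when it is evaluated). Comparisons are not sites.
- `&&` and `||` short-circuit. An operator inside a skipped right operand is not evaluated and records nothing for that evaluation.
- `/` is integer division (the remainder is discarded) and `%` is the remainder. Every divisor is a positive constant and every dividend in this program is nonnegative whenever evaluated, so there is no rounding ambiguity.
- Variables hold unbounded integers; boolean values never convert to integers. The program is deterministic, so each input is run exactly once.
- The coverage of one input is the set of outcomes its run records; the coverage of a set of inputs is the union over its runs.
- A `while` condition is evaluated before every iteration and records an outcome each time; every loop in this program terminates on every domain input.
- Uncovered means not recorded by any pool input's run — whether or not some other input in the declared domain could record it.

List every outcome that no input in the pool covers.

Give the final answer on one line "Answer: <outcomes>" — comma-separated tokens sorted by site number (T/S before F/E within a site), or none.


run #1 (g=-1, r=-2, y=2) runs B1->T, B1->T, B1->F, B3->S, B2->F, B5->T, B5->T, B5->T, B5->F, B7->S, B6->F, B8->F, B10->F; records B1=T, B1=F, B2=F, B3=S, B5=T, B5=F, B6=F, B7=S, B8=F, B10=F
run #2 (g=-1, r=-1, y=2) runs B1->T, B1->F, B3->S, B2->F, B5->T, B5->T, B5->T, B5->F, B7->S, B6->F, B8->F, B10->F; records B1=T, B1=F, B2=F, B3=S, B5=T, B5=F, B6=F, B7=S, B8=F, B10=F
run #3 (g=0, r=-1, y=2) runs B1->T, B1->F, B3->S, B2->F, B5->T, B5->T, B5->T, B5->F, B7->S, B6->F, B8->F, B10->F; records B1=T, B1=F, B2=F, B3=S, B5=T, B5=F, B6=F, B7=S, B8=F, B10=F
run #4 (g=0, r=-3, y=3) runs B1->T, B1->T, B1->T, B1->F, B3->E, B2->T, B4->F, B5->T, B5->T, B5->T, B5->F, B7->E, B6->F, B8->F, ...; records B1=T, B1=F, B2=T, B3=E, B4=F, B5=T, B5=F, B6=F, B7=E, B8=F, B10=F
run #5 (g=-2, r=-2, y=2) runs B1->T, B1->T, B1->F, B3->S, B2->F, B5->T, B5->T, B5->T, B5->F, B7->S, B6->F, B8->T, B9->T; records B1=T, B1=F, B2=F, B3=S, B5=T, B5=F, B6=F, B7=S, B8=T, B9=T
run #6 (g=0, r=-2, y=5) runs B1->T, B1->T, B1->F, B3->S, B2->F, B5->T, B5->T, B5->T, B5->F, B7->S, B6->F, B8->F, B10->F; records B1=T, B1=F, B2=F, B3=S, B5=T, B5=F, B6=F, B7=S, B8=F, B10=F
run #7 (g=-2, r=-2, y=3) runs B1->T, B1->T, B1->F, B3->S, B2->F, B5->T, B5->T, B5->T, B5->F, B7->S, B6->F, B8->T, B9->T; records B1=T, B1=F, B2=F, B3=S, B5=T, B5=F, B6=F, B7=S, B8=T, B9=T
union over the pool: B1=T, B1=F, B2=T, B2=F, B3=S, B3=E, B4=F, B5=T, B5=F, B6=F, B7=S, B7=E, B8=T, B8=F, B9=T, B10=F
uncovered (4 of 20): B4=T, B6=T, B9=F, B10=T
Answer: B4=T, B6=T, B9=F, B10=T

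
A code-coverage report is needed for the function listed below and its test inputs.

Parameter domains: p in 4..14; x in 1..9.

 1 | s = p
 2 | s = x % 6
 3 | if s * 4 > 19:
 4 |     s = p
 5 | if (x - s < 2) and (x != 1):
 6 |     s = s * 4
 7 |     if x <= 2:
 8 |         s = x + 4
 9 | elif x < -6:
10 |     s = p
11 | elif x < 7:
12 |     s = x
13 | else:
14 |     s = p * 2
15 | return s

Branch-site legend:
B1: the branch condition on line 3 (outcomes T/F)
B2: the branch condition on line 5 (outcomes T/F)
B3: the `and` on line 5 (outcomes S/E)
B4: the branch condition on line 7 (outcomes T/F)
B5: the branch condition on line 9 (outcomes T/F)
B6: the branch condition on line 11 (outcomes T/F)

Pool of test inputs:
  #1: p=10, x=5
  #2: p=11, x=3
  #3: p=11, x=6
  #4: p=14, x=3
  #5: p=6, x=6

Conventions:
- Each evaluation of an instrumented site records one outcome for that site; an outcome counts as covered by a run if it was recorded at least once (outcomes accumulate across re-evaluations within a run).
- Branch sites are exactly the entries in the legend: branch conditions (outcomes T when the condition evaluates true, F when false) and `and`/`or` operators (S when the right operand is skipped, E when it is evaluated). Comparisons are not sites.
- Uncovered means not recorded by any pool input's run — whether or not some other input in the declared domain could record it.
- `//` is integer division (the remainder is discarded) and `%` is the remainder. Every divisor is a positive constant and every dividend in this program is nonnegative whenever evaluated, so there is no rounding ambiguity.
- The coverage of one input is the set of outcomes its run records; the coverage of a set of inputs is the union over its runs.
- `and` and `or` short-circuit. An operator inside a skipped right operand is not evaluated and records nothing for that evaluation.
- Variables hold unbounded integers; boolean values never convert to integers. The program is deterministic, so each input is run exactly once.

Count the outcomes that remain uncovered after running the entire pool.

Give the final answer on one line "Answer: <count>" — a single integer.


run #1 (p=10, x=5) runs B1->T, B3->E, B2->T, B4->F; records B1=T, B2=T, B3=E, B4=F
run #2 (p=11, x=3) runs B1->F, B3->E, B2->T, B4->F; records B1=F, B2=T, B3=E, B4=F
run #3 (p=11, x=6) runs B1->F, B3->S, B2->F, B5->F, B6->T; records B1=F, B2=F, B3=S, B5=F, B6=T
run #4 (p=14, x=3) runs B1->F, B3->E, B2->T, B4->F; records B1=F, B2=T, B3=E, B4=F
run #5 (p=6, x=6) runs B1->F, B3->S, B2->F, B5->F, B6->T; records B1=F, B2=F, B3=S, B5=F, B6=T
union over the pool: B1=T, B1=F, B2=T, B2=F, B3=S, B3=E, B4=F, B5=F, B6=T
uncovered (3 of 12): B4=T, B5=T, B6=F
Answer: 3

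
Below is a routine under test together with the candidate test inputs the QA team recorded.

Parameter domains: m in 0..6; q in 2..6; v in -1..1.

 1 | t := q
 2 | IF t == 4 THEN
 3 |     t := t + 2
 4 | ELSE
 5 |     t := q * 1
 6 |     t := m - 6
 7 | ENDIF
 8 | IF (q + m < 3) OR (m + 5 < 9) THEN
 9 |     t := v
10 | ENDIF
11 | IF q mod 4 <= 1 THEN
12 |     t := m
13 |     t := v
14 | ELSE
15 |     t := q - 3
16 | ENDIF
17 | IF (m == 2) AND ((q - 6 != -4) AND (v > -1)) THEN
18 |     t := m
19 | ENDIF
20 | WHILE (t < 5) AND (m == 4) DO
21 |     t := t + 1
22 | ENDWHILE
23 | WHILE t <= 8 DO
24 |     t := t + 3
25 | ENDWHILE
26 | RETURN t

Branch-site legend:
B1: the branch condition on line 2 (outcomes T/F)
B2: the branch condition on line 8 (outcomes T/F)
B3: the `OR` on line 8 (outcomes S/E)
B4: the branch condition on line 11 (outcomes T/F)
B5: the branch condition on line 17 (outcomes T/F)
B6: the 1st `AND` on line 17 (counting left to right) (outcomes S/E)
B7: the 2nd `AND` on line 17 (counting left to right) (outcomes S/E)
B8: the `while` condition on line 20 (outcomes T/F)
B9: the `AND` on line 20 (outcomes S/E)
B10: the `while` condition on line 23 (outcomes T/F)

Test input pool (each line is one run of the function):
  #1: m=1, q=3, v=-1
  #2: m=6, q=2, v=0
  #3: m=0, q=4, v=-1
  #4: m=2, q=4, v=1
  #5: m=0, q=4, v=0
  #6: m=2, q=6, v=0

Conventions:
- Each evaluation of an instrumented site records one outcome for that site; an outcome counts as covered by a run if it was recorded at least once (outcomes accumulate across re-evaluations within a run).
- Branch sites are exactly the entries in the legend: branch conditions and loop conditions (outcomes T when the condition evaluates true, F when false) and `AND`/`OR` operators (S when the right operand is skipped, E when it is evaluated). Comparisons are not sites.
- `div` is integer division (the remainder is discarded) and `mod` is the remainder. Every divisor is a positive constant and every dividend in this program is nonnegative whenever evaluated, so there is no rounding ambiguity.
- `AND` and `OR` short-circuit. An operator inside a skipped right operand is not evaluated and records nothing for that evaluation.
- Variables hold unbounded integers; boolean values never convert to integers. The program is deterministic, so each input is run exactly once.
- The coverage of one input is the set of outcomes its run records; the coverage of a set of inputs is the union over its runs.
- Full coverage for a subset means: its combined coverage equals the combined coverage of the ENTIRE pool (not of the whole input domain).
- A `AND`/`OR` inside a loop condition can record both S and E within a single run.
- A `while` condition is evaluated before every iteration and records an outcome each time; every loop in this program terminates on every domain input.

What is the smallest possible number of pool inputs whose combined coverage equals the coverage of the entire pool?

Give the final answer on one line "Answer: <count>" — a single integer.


input #1, m=1, q=3, v=-1: outcomes B1=F, B2=T, B3=E, B4=F, B5=F, B6=S, B8=F, B9=E, B10=T, B10=F
input #2, m=6, q=2, v=0: outcomes B1=F, B2=F, B3=E, B4=F, B5=F, B6=S, B8=F, B9=E, B10=T, B10=F
input #3, m=0, q=4, v=-1: outcomes B1=T, B2=T, B3=E, B4=T, B5=F, B6=S, B8=F, B9=E, B10=T, B10=F
input #4, m=2, q=4, v=1: outcomes B1=T, B2=T, B3=E, B4=T, B5=T, B6=E, B7=E, B8=F, B9=E, B10=T, B10=F
input #5, m=0, q=4, v=0: outcomes B1=T, B2=T, B3=E, B4=T, B5=F, B6=S, B8=F, B9=E, B10=T, B10=F
input #6, m=2, q=6, v=0: outcomes B1=F, B2=T, B3=E, B4=F, B5=T, B6=E, B7=E, B8=F, B9=E, B10=T, B10=F
pool-wide coverage (16 outcomes): B1=T, B1=F, B2=T, B2=F, B3=E, B4=T, B4=F, B5=T, B5=F, B6=S, B6=E, B7=E, B8=F, B9=E, B10=T, B10=F
checked all size-1 subsets: none covers 16 outcomes (max 11/16)
size 2: inputs {2, 4} cover all 16 outcomes, and no lexicographically smaller subset of this size does
Answer: 2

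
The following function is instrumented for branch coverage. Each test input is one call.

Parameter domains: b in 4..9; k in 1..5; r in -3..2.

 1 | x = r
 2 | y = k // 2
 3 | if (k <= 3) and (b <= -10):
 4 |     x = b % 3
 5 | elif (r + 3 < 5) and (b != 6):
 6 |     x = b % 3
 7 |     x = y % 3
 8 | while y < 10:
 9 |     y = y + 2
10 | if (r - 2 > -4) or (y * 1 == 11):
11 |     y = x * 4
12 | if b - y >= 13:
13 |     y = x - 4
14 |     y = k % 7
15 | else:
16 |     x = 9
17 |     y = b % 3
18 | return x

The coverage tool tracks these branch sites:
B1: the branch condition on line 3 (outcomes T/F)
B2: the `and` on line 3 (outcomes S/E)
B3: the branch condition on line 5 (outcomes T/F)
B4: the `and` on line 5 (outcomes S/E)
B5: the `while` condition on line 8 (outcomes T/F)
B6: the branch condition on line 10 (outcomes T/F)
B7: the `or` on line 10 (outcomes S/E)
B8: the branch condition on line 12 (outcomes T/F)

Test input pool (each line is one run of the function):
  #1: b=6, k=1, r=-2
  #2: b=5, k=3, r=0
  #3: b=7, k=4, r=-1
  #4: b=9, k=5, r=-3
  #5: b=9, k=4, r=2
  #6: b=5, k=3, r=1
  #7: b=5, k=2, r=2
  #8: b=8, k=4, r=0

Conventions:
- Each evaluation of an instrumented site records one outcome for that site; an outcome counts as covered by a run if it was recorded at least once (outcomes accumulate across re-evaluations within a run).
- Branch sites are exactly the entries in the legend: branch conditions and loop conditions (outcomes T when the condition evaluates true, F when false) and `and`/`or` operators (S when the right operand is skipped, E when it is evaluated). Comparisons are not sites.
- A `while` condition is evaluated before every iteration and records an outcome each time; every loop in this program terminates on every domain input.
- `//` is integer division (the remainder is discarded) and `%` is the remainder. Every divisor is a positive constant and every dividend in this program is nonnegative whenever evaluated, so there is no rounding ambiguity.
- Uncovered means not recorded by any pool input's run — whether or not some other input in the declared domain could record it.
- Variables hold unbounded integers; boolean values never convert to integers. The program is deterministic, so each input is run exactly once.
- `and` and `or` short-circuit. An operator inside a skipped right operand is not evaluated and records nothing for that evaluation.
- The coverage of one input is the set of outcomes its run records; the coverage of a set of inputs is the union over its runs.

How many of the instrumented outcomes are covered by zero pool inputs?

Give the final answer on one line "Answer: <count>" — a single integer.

test 1 (b=6, k=1, r=-2) hits B1=F, B2=E, B3=F, B4=E, B5=T, B5=F, B6=F, B7=E, B8=F
test 2 (b=5, k=3, r=0) hits B1=F, B2=E, B3=T, B4=E, B5=T, B5=F, B6=T, B7=S, B8=F
test 3 (b=7, k=4, r=-1) hits B1=F, B2=S, B3=T, B4=E, B5=T, B5=F, B6=T, B7=S, B8=F
test 4 (b=9, k=5, r=-3) hits B1=F, B2=S, B3=T, B4=E, B5=T, B5=F, B6=F, B7=E, B8=F
test 5 (b=9, k=4, r=2) hits B1=F, B2=S, B3=F, B4=S, B5=T, B5=F, B6=T, B7=S, B8=F
test 6 (b=5, k=3, r=1) hits B1=F, B2=E, B3=T, B4=E, B5=T, B5=F, B6=T, B7=S, B8=F
test 7 (b=5, k=2, r=2) hits B1=F, B2=E, B3=F, B4=S, B5=T, B5=F, B6=T, B7=S, B8=F
test 8 (b=8, k=4, r=0) hits B1=F, B2=S, B3=T, B4=E, B5=T, B5=F, B6=T, B7=S, B8=F
union over the pool: B1=F, B2=S, B2=E, B3=T, B3=F, B4=S, B4=E, B5=T, B5=F, B6=T, B6=F, B7=S, B7=E, B8=F
uncovered (2 of 16): B1=T, B8=T

Answer: 2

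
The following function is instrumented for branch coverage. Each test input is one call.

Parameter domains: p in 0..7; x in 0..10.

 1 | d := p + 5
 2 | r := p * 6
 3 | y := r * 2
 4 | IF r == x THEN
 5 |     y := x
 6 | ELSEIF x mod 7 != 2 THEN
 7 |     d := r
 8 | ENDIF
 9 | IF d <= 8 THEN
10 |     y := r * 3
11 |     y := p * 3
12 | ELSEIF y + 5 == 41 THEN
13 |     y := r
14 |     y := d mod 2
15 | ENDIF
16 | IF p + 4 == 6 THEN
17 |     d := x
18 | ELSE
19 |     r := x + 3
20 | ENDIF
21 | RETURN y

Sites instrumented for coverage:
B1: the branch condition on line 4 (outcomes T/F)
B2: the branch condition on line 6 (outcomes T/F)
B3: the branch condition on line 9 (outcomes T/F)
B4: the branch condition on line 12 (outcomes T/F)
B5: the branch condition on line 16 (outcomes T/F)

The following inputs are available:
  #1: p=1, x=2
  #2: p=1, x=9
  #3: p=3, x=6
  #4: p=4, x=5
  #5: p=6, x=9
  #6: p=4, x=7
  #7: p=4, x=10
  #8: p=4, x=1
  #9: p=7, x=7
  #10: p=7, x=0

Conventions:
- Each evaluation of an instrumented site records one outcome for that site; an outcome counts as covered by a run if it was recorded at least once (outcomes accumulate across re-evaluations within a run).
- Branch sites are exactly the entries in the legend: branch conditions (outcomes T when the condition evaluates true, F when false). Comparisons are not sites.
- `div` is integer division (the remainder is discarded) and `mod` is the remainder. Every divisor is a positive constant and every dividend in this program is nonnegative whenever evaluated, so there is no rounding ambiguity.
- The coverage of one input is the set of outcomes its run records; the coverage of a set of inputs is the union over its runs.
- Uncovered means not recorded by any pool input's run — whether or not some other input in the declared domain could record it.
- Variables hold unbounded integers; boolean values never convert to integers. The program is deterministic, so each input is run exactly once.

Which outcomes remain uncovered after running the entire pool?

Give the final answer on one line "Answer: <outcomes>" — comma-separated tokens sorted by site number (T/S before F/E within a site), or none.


test 1 (p=1, x=2) fires B1->F, B2->F, B3->T, B5->F; hits B1=F, B2=F, B3=T, B5=F
test 2 (p=1, x=9) fires B1->F, B2->F, B3->T, B5->F; hits B1=F, B2=F, B3=T, B5=F
test 3 (p=3, x=6) fires B1->F, B2->T, B3->F, B4->T, B5->F; hits B1=F, B2=T, B3=F, B4=T, B5=F
test 4 (p=4, x=5) fires B1->F, B2->T, B3->F, B4->F, B5->F; hits B1=F, B2=T, B3=F, B4=F, B5=F
test 5 (p=6, x=9) fires B1->F, B2->F, B3->F, B4->F, B5->F; hits B1=F, B2=F, B3=F, B4=F, B5=F
test 6 (p=4, x=7) fires B1->F, B2->T, B3->F, B4->F, B5->F; hits B1=F, B2=T, B3=F, B4=F, B5=F
test 7 (p=4, x=10) fires B1->F, B2->T, B3->F, B4->F, B5->F; hits B1=F, B2=T, B3=F, B4=F, B5=F
test 8 (p=4, x=1) fires B1->F, B2->T, B3->F, B4->F, B5->F; hits B1=F, B2=T, B3=F, B4=F, B5=F
test 9 (p=7, x=7) fires B1->F, B2->T, B3->F, B4->F, B5->F; hits B1=F, B2=T, B3=F, B4=F, B5=F
test 10 (p=7, x=0) fires B1->F, B2->T, B3->F, B4->F, B5->F; hits B1=F, B2=T, B3=F, B4=F, B5=F
union over the pool: B1=F, B2=T, B2=F, B3=T, B3=F, B4=T, B4=F, B5=F
uncovered (2 of 10): B1=T, B5=T
Answer: B1=T, B5=T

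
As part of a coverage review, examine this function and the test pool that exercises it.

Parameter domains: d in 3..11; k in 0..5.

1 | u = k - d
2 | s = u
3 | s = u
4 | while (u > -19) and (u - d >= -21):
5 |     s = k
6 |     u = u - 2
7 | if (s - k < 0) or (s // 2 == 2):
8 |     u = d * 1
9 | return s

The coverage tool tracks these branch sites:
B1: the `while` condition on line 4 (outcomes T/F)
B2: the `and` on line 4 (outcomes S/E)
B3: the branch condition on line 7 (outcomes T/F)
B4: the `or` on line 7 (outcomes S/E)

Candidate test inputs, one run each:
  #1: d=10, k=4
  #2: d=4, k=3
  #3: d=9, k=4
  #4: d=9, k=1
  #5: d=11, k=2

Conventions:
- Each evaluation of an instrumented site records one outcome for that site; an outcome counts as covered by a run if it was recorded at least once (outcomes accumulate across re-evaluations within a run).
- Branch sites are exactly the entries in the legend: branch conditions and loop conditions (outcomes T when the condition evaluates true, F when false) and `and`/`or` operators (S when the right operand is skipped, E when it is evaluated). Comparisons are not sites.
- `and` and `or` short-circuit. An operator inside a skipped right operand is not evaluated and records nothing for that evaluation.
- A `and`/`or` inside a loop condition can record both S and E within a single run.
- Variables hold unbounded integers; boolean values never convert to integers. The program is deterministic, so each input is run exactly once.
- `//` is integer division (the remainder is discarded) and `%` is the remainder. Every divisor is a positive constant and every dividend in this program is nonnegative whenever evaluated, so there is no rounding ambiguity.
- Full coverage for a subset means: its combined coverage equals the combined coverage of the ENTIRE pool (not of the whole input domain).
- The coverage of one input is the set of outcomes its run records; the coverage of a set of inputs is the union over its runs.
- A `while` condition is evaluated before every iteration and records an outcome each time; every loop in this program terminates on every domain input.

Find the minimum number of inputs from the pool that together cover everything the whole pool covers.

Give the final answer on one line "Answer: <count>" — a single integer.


input #1 (d=10, k=4): events B2->E, B1->T, B2->E, B1->T, B2->E, B1->T, B2->E, B1->F, B4->E, B3->T; covers B1=T, B1=F, B2=E, B3=T, B4=E
input #2 (d=4, k=3): events B2->E, B1->T, B2->E, B1->T, B2->E, B1->T, B2->E, B1->T, B2->E, B1->T, B2->E, B1->T, B2->E, B1->T, ...; covers B1=T, B1=F, B2=S, B2=E, B3=F, B4=E
input #3 (d=9, k=4): events B2->E, B1->T, B2->E, B1->T, B2->E, B1->T, B2->E, B1->T, B2->E, B1->F, B4->E, B3->T; covers B1=T, B1=F, B2=E, B3=T, B4=E
input #4 (d=9, k=1): events B2->E, B1->T, B2->E, B1->T, B2->E, B1->T, B2->E, B1->F, B4->E, B3->F; covers B1=T, B1=F, B2=E, B3=F, B4=E
input #5 (d=11, k=2): events B2->E, B1->T, B2->E, B1->F, B4->E, B3->F; covers B1=T, B1=F, B2=E, B3=F, B4=E
together the pool reaches 7 outcomes: B1=T, B1=F, B2=S, B2=E, B3=T, B3=F, B4=E
every size-1 subset falls short of the 7 outcomes (best: 6/7)
at size 2, {1, 2} reaches all 7 outcomes; every lexicographically earlier size-2 subset fails
Answer: 2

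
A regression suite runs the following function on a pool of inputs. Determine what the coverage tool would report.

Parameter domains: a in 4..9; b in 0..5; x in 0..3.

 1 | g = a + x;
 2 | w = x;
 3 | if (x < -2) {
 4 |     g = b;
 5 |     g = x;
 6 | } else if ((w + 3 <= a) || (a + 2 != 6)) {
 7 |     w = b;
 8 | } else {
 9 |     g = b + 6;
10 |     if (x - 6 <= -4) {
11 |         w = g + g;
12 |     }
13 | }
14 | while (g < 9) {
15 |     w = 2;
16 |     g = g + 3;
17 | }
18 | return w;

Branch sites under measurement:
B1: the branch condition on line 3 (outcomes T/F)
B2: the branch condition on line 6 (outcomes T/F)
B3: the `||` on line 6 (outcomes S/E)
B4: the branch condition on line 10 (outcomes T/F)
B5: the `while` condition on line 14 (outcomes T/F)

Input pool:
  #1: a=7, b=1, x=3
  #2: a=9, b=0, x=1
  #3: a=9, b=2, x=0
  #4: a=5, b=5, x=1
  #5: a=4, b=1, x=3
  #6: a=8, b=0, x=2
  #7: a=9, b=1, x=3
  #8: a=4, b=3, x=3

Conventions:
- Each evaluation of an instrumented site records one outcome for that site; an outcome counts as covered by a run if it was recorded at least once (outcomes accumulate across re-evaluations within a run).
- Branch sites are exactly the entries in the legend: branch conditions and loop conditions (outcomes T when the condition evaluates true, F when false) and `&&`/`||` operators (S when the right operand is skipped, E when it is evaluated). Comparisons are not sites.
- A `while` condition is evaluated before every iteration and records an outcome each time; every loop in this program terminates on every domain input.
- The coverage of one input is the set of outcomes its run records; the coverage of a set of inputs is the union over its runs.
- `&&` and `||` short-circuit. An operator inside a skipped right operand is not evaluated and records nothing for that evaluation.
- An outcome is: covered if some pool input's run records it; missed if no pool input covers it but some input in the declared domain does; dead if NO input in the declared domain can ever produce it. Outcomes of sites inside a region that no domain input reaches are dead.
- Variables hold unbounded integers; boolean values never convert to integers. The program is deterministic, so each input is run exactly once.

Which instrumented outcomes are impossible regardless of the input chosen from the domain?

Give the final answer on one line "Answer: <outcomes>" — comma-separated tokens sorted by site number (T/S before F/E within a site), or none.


exhaustive pass over the 144-input domain:
  B1=T: no domain input ever produces it -> dead
  reachable outcomes have witnesses, e.g. B1=F (e.g. a=4, b=0, x=0), B2=T (e.g. a=4, b=0, x=0), B2=F (e.g. a=4, b=0, x=2), B3=S (e.g. a=4, b=0, x=0)
Answer: B1=T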